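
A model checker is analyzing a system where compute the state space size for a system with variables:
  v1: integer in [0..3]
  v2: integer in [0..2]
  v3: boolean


State space = product of domain sizes of all variables.
Domain sizes:
  v1 (integer in [0..3]): 4
  v2 (integer in [0..2]): 3
  v3 (boolean): 2
Product = 4 * 3 * 2 = 24

24


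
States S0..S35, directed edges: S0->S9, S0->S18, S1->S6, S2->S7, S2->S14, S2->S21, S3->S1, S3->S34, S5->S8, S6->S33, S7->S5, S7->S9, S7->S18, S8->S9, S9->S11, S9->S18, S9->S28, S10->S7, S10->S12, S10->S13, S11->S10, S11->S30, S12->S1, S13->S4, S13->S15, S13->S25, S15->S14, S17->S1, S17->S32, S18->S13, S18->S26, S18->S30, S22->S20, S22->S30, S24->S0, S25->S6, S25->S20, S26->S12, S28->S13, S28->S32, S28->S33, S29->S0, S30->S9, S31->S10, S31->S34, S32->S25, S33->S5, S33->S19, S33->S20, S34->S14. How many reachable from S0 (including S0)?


BFS from S0:
  layer 0: {S0}
  layer 1: {S9, S18}
  layer 2: {S11, S13, S26, S28, S30}
  layer 3: {S4, S10, S12, S15, S25, S32, S33}
  layer 4: {S1, S5, S6, S7, S14, S19, S20}
  layer 5: {S8}
Reachable set: {S0, S1, S4, S5, S6, S7, S8, S9, S10, S11, S12, S13, S14, S15, S18, S19, S20, S25, S26, S28, S30, S32, S33}
Count = 23

23


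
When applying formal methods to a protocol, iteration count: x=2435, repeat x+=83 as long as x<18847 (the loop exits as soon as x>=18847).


Step 1: x goes from 2435 toward 18847 by 83; the body runs while x<18847, so iterations = ceil((bound-start)/step)
Step 2: Distance=16412
Step 3: ceil(16412/83)=198

198


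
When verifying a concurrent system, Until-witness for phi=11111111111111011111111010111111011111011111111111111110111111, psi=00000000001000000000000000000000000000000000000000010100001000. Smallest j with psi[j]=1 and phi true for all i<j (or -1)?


(phi U psi) at 0: need smallest j with psi[j]=1 and phi[i]=1 for all i in [0,j).
Scan from step 0:
  step 0: phi=1, psi=0 -> continue
  step 1: phi=1, psi=0 -> continue
  step 2: phi=1, psi=0 -> continue
  step 3: phi=1, psi=0 -> continue
  step 10: psi=1 and phi held for [0,10) -> witness found
Witness step = 10

10


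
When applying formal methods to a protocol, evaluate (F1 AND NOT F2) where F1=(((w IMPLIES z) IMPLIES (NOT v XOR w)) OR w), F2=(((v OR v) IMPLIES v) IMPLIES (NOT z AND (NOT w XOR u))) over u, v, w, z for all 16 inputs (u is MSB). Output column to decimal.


F1 = (((w IMPLIES z) IMPLIES (NOT v XOR w)) OR w)
F2 = (((v OR v) IMPLIES v) IMPLIES (NOT z AND (NOT w XOR u)))
Counterexample to F1=>F2 is where F1=1 and F2=0.
Evaluate each row (bits = u,v,w,z, MSB first):
  row 0 [0000]: F1=1 F2=1 -> F1&~F2 -> 0
  row 1 [0001]: F1=1 F2=0 -> F1&~F2 -> 1
  row 2 [0010]: F1=1 F2=0 -> F1&~F2 -> 1
  row 3 [0011]: F1=1 F2=0 -> F1&~F2 -> 1
  row 4 [0100]: F1=0 F2=1 -> F1&~F2 -> 0
  row 5 [0101]: F1=0 F2=0 -> F1&~F2 -> 0
  row 6 [0110]: F1=1 F2=0 -> F1&~F2 -> 1
  row 7 [0111]: F1=1 F2=0 -> F1&~F2 -> 1
  row 8 [1000]: F1=1 F2=0 -> F1&~F2 -> 1
  row 9 [1001]: F1=1 F2=0 -> F1&~F2 -> 1
  row 10 [1010]: F1=1 F2=1 -> F1&~F2 -> 0
  row 11 [1011]: F1=1 F2=0 -> F1&~F2 -> 1
  row 12 [1100]: F1=0 F2=0 -> F1&~F2 -> 0
  row 13 [1101]: F1=0 F2=0 -> F1&~F2 -> 0
  row 14 [1110]: F1=1 F2=1 -> F1&~F2 -> 0
  row 15 [1111]: F1=1 F2=0 -> F1&~F2 -> 1
Full result column, 4 rows per line (u,v fixed per line; w,z runs 00..11 left to right):
  rows 0-3 [u,v=00]: 0111  = hex 7
  rows 4-7 [u,v=01]: 0011  = hex 3
  rows 8-11 [u,v=10]: 1101  = hex D
  rows 12-15 [u,v=11]: 0001  = hex 1
Counterexample vector (row 0 .. row 15) = 0111001111010001
Output column grouped in 4s = 0111 0011 1101 0001 = 0x73D1
Convert to decimal digit by digit (value = value*16 + digit):
  7 -> 7
  7*16 + 3 = 115
  115*16 + 13 (D) = 1853
  1853*16 + 1 = 29649
Decimal = 29649

29649


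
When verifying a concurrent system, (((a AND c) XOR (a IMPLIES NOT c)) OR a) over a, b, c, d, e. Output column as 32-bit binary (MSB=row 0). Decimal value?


Formula: (((a AND c) XOR (a IMPLIES NOT c)) OR a) over a, b, c, d, e (32 rows)
Evaluate each row (bits = a,b,c,d,e, MSB first):
  row 0 [00000]: (((0 AND 0) XOR (0 IMPLIES NOT 0)) OR 0) -> 1
  row 1 [00001]: (((0 AND 0) XOR (0 IMPLIES NOT 0)) OR 0) -> 1
  row 2 [00010]: (((0 AND 0) XOR (0 IMPLIES NOT 0)) OR 0) -> 1
  row 3 [00011]: (((0 AND 0) XOR (0 IMPLIES NOT 0)) OR 0) -> 1
  row 4 [00100]: (((0 AND 1) XOR (0 IMPLIES NOT 1)) OR 0) -> 1
  row 5 [00101]: (((0 AND 1) XOR (0 IMPLIES NOT 1)) OR 0) -> 1
  row 6 [00110]: (((0 AND 1) XOR (0 IMPLIES NOT 1)) OR 0) -> 1
  row 7 [00111]: (((0 AND 1) XOR (0 IMPLIES NOT 1)) OR 0) -> 1
  row 8 [01000]: (((0 AND 0) XOR (0 IMPLIES NOT 0)) OR 0) -> 1
  row 9 [01001]: (((0 AND 0) XOR (0 IMPLIES NOT 0)) OR 0) -> 1
  row 10 [01010]: (((0 AND 0) XOR (0 IMPLIES NOT 0)) OR 0) -> 1
  row 11 [01011]: (((0 AND 0) XOR (0 IMPLIES NOT 0)) OR 0) -> 1
  row 12 [01100]: (((0 AND 1) XOR (0 IMPLIES NOT 1)) OR 0) -> 1
  row 13 [01101]: (((0 AND 1) XOR (0 IMPLIES NOT 1)) OR 0) -> 1
  row 14 [01110]: (((0 AND 1) XOR (0 IMPLIES NOT 1)) OR 0) -> 1
  row 15 [01111]: (((0 AND 1) XOR (0 IMPLIES NOT 1)) OR 0) -> 1
  row 16 [10000]: (((1 AND 0) XOR (1 IMPLIES NOT 0)) OR 1) -> 1
  row 17 [10001]: (((1 AND 0) XOR (1 IMPLIES NOT 0)) OR 1) -> 1
  row 18 [10010]: (((1 AND 0) XOR (1 IMPLIES NOT 0)) OR 1) -> 1
  row 19 [10011]: (((1 AND 0) XOR (1 IMPLIES NOT 0)) OR 1) -> 1
  row 20 [10100]: (((1 AND 1) XOR (1 IMPLIES NOT 1)) OR 1) -> 1
  row 21 [10101]: (((1 AND 1) XOR (1 IMPLIES NOT 1)) OR 1) -> 1
  row 22 [10110]: (((1 AND 1) XOR (1 IMPLIES NOT 1)) OR 1) -> 1
  row 23 [10111]: (((1 AND 1) XOR (1 IMPLIES NOT 1)) OR 1) -> 1
  row 24 [11000]: (((1 AND 0) XOR (1 IMPLIES NOT 0)) OR 1) -> 1
  row 25 [11001]: (((1 AND 0) XOR (1 IMPLIES NOT 0)) OR 1) -> 1
  row 26 [11010]: (((1 AND 0) XOR (1 IMPLIES NOT 0)) OR 1) -> 1
  row 27 [11011]: (((1 AND 0) XOR (1 IMPLIES NOT 0)) OR 1) -> 1
  row 28 [11100]: (((1 AND 1) XOR (1 IMPLIES NOT 1)) OR 1) -> 1
  row 29 [11101]: (((1 AND 1) XOR (1 IMPLIES NOT 1)) OR 1) -> 1
  row 30 [11110]: (((1 AND 1) XOR (1 IMPLIES NOT 1)) OR 1) -> 1
  row 31 [11111]: (((1 AND 1) XOR (1 IMPLIES NOT 1)) OR 1) -> 1
Full result column, 4 rows per line (a,b,c fixed per line; d,e runs 00..11 left to right):
  rows 0-3 [a,b,c=000]: 1111  = hex F
  rows 4-7 [a,b,c=001]: 1111  = hex F
  rows 8-11 [a,b,c=010]: 1111  = hex F
  rows 12-15 [a,b,c=011]: 1111  = hex F
  rows 16-19 [a,b,c=100]: 1111  = hex F
  rows 20-23 [a,b,c=101]: 1111  = hex F
  rows 24-27 [a,b,c=110]: 1111  = hex F
  rows 28-31 [a,b,c=111]: 1111  = hex F
Output column (row 0 .. row 31) = 11111111111111111111111111111111
Output column grouped in 4s = 1111 1111 1111 1111 1111 1111 1111 1111 = 0xFFFFFFFF
Convert to decimal digit by digit (value = value*16 + digit):
  F -> 15
  15*16 + 15 (F) = 255
  255*16 + 15 (F) = 4095
  4095*16 + 15 (F) = 65535
  65535*16 + 15 (F) = 1048575
  1048575*16 + 15 (F) = 16777215
  16777215*16 + 15 (F) = 268435455
  268435455*16 + 15 (F) = 4294967295
Decimal = 4294967295

4294967295


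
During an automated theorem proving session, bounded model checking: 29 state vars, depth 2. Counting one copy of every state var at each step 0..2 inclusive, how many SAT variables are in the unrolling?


BMC unrolls to depth k, creating one copy of each state var for steps 0..k.
Step count = 2 + 1 = 3 (steps 0 through 2)
Vars per step = 29
Total = 29 * 3 = 87

87


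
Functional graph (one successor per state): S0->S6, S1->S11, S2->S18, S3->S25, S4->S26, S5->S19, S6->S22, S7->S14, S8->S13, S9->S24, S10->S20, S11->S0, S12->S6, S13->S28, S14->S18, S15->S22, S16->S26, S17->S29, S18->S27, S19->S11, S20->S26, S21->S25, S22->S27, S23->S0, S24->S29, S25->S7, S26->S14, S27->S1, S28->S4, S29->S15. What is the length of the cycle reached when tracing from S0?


Trace from S0 until a state repeats:
  S0 -> S6 -> S22 -> S27 -> S1 -> S11 -> S0
S0 first seen at step 0, revisited at step 6.
Cycle length = 6 - 0 = 6

6


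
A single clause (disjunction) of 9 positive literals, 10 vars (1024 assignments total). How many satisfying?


Step 1: Total=2^10=1024
Step 2: Unsat when all 9 false: 2^1=2
Step 3: Sat=1024-2=1022

1022


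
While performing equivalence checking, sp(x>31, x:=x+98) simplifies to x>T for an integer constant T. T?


Formula: sp(P, x:=E) = exists old_x. (x = E[old_x/x]) AND P[old_x/x] (old_x is the value of x before the assignment; eliminate old_x by solving x = E[old_x/x] for old_x)
Step 1: Precondition P: x>31, i.e. old_x > 31
Step 2: Assignment gives x = old_x + 98, so old_x = x - 98
Step 3: Substitute into P: x - 98 > 31
Step 4: Simplify: x > 31+98 = 129

129


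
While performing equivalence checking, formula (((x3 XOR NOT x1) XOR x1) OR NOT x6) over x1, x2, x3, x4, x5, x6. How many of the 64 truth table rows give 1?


Formula: (((x3 XOR NOT x1) XOR x1) OR NOT x6) over 6 vars (64 rows)
Evaluate each row (x1, x2, x3, x4, x5, x6 as bits, MSB first):
  row 0 [000000]: (((0 XOR NOT 0) XOR 0) OR NOT 0) -> 1
  row 1 [000001]: (((0 XOR NOT 0) XOR 0) OR NOT 1) -> 1
  row 2 [000010]: (((0 XOR NOT 0) XOR 0) OR NOT 0) -> 1
  row 3 [000011]: (((0 XOR NOT 0) XOR 0) OR NOT 1) -> 1
  row 4 [000100]: (((0 XOR NOT 0) XOR 0) OR NOT 0) -> 1
  (every remaining row is evaluated the same way; all 64 results are listed next)
Full result column, 8 rows per line (x1,x2,x3 fixed per line; x4,x5,x6 runs 000..111 left to right):
  rows 0-7 [x1,x2,x3=000]: 11111111  (ones: 8)
  rows 8-15 [x1,x2,x3=001]: 10101010  (ones: 4)
  rows 16-23 [x1,x2,x3=010]: 11111111  (ones: 8)
  rows 24-31 [x1,x2,x3=011]: 10101010  (ones: 4)
  rows 32-39 [x1,x2,x3=100]: 11111111  (ones: 8)
  rows 40-47 [x1,x2,x3=101]: 10101010  (ones: 4)
  rows 48-55 [x1,x2,x3=110]: 11111111  (ones: 8)
  rows 56-63 [x1,x2,x3=111]: 10101010  (ones: 4)
Count of 1-rows = 8+4+8+4+8+4+8+4 = 48

48


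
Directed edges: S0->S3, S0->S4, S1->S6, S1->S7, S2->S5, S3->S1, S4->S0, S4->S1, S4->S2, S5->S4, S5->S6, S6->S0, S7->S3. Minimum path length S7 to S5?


BFS layer-by-layer from S7:
  dist 0: {S7}
  dist 1: {S3}
  dist 2: {S1}
  dist 3: {S6}
  dist 4: {S0}
  dist 5: {S4}
  dist 6: {S2}
  dist 7: {S5}
  -> S5 reached at distance 7
Shortest path length = 7

7


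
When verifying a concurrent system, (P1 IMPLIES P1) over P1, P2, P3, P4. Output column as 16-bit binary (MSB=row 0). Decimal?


Formula: (P1 IMPLIES P1) over P1, P2, P3, P4 (16 rows)
Evaluate each row (bits = P1,P2,P3,P4, MSB first):
  row 0 [0000]: (0 IMPLIES 0) -> 1
  row 1 [0001]: (0 IMPLIES 0) -> 1
  row 2 [0010]: (0 IMPLIES 0) -> 1
  row 3 [0011]: (0 IMPLIES 0) -> 1
  row 4 [0100]: (0 IMPLIES 0) -> 1
  row 5 [0101]: (0 IMPLIES 0) -> 1
  row 6 [0110]: (0 IMPLIES 0) -> 1
  row 7 [0111]: (0 IMPLIES 0) -> 1
  row 8 [1000]: (1 IMPLIES 1) -> 1
  row 9 [1001]: (1 IMPLIES 1) -> 1
  row 10 [1010]: (1 IMPLIES 1) -> 1
  row 11 [1011]: (1 IMPLIES 1) -> 1
  row 12 [1100]: (1 IMPLIES 1) -> 1
  row 13 [1101]: (1 IMPLIES 1) -> 1
  row 14 [1110]: (1 IMPLIES 1) -> 1
  row 15 [1111]: (1 IMPLIES 1) -> 1
Full result column, 4 rows per line (P1,P2 fixed per line; P3,P4 runs 00..11 left to right):
  rows 0-3 [P1,P2=00]: 1111  = hex F
  rows 4-7 [P1,P2=01]: 1111  = hex F
  rows 8-11 [P1,P2=10]: 1111  = hex F
  rows 12-15 [P1,P2=11]: 1111  = hex F
Output column (row 0 .. row 15) = 1111111111111111
Output column grouped in 4s = 1111 1111 1111 1111 = 0xFFFF
Convert to decimal digit by digit (value = value*16 + digit):
  F -> 15
  15*16 + 15 (F) = 255
  255*16 + 15 (F) = 4095
  4095*16 + 15 (F) = 65535
Decimal = 65535

65535


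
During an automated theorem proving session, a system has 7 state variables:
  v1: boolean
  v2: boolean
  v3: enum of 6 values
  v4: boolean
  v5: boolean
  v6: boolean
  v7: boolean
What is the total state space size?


State space = product of domain sizes of all variables.
Domain sizes:
  v1 (boolean): 2
  v2 (boolean): 2
  v3 (enum of 6 values): 6
  v4 (boolean): 2
  v5 (boolean): 2
  v6 (boolean): 2
  v7 (boolean): 2
Product = 2 * 2 * 6 * 2 * 2 * 2 * 2 = 384

384


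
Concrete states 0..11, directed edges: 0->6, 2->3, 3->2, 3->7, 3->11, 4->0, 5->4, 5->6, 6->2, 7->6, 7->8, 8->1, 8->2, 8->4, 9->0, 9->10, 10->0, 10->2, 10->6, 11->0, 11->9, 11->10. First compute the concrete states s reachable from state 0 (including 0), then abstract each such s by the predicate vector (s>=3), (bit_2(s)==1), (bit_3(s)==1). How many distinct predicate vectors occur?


BFS from 0:
Concrete reachable: {0, 1, 2, 3, 4, 6, 7, 8, 9, 10, 11}
Abstract via predicates (s>=3), (bit_2(s)==1), (bit_3(s)==1):
  (0,0,0) <- {0, 1, 2}
  (1,0,0) <- {3}
  (1,0,1) <- {8, 9, 10, 11}
  (1,1,0) <- {4, 6, 7}
Distinct abstract states = 4

4


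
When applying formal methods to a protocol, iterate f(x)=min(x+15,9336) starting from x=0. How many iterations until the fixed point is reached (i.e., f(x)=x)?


Step 1: x=0, cap=9336, increment=15
Step 2: x grows by 15 each step until capped at 9336; fixed point is x=9336
Step 3: iterations = ceil(9336/15) = 623

623


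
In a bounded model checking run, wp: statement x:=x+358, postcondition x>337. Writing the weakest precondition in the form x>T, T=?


Formula: wp(x:=E, P) = P[E/x] (substitute E for x in postcondition)
Step 1: Postcondition: x>337
Step 2: Substitute x+358 for x: x+358>337
Step 3: Solve for x: x > 337-358 = -21

-21


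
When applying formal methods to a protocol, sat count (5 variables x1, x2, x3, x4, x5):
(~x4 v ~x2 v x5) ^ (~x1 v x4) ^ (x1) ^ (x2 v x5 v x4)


CNF with 4 clauses over 5 vars (32 assignments).
An assignment satisfies CNF iff every clause has >=1 true literal.
Check each row (bits = x1,x2,x3,x4,x5; clause T/F shown):
  row 0 [00000]: clauses=TTFF -> 0
  row 1 [00001]: clauses=TTFT -> 0
  row 2 [00010]: clauses=TTFT -> 0
  row 3 [00011]: clauses=TTFT -> 0
  row 4 [00100]: clauses=TTFF -> 0
  row 5 [00101]: clauses=TTFT -> 0
  row 6 [00110]: clauses=TTFT -> 0
  row 7 [00111]: clauses=TTFT -> 0
  row 8 [01000]: clauses=TTFT -> 0
  row 9 [01001]: clauses=TTFT -> 0
  row 10 [01010]: clauses=FTFT -> 0
  row 11 [01011]: clauses=TTFT -> 0
  row 12 [01100]: clauses=TTFT -> 0
  row 13 [01101]: clauses=TTFT -> 0
  row 14 [01110]: clauses=FTFT -> 0
  row 15 [01111]: clauses=TTFT -> 0
  row 16 [10000]: clauses=TFTF -> 0
  row 17 [10001]: clauses=TFTT -> 0
  row 18 [10010]: clauses=TTTT -> 1
  row 19 [10011]: clauses=TTTT -> 1
  row 20 [10100]: clauses=TFTF -> 0
  row 21 [10101]: clauses=TFTT -> 0
  row 22 [10110]: clauses=TTTT -> 1
  row 23 [10111]: clauses=TTTT -> 1
  row 24 [11000]: clauses=TFTT -> 0
  row 25 [11001]: clauses=TFTT -> 0
  row 26 [11010]: clauses=FTTT -> 0
  row 27 [11011]: clauses=TTTT -> 1
  row 28 [11100]: clauses=TFTT -> 0
  row 29 [11101]: clauses=TFTT -> 0
  row 30 [11110]: clauses=FTTT -> 0
  row 31 [11111]: clauses=TTTT -> 1
Full result column, 8 rows per line (x1,x2 fixed per line; x3,x4,x5 runs 000..111 left to right):
  rows 0-7 [x1,x2=00]: 00000000  (ones: 0)
  rows 8-15 [x1,x2=01]: 00000000  (ones: 0)
  rows 16-23 [x1,x2=10]: 00110011  (ones: 4)
  rows 24-31 [x1,x2=11]: 00010001  (ones: 2)
Satisfying assignments = 0+0+4+2 = 6

6


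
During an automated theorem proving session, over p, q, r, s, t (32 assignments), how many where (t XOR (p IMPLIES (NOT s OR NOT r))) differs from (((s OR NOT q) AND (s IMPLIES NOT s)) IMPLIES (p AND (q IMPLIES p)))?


F1 = (t XOR (p IMPLIES (NOT s OR NOT r)))
F2 = (((s OR NOT q) AND (s IMPLIES NOT s)) IMPLIES (p AND (q IMPLIES p)))
Evaluate both on each of 32 rows (bits = p,q,r,s,t):
  row 0 [00000]: F1=1 F2=0 (differ) -> 1
  row 1 [00001]: F1=0 F2=0 -> 0
  row 2 [00010]: F1=1 F2=1 -> 0
  row 3 [00011]: F1=0 F2=1 (differ) -> 1
  row 4 [00100]: F1=1 F2=0 (differ) -> 1
  row 5 [00101]: F1=0 F2=0 -> 0
  row 6 [00110]: F1=1 F2=1 -> 0
  row 7 [00111]: F1=0 F2=1 (differ) -> 1
  row 8 [01000]: F1=1 F2=1 -> 0
  row 9 [01001]: F1=0 F2=1 (differ) -> 1
  row 10 [01010]: F1=1 F2=1 -> 0
  row 11 [01011]: F1=0 F2=1 (differ) -> 1
  row 12 [01100]: F1=1 F2=1 -> 0
  row 13 [01101]: F1=0 F2=1 (differ) -> 1
  row 14 [01110]: F1=1 F2=1 -> 0
  row 15 [01111]: F1=0 F2=1 (differ) -> 1
  row 16 [10000]: F1=1 F2=1 -> 0
  row 17 [10001]: F1=0 F2=1 (differ) -> 1
  row 18 [10010]: F1=1 F2=1 -> 0
  row 19 [10011]: F1=0 F2=1 (differ) -> 1
  row 20 [10100]: F1=1 F2=1 -> 0
  row 21 [10101]: F1=0 F2=1 (differ) -> 1
  row 22 [10110]: F1=0 F2=1 (differ) -> 1
  row 23 [10111]: F1=1 F2=1 -> 0
  row 24 [11000]: F1=1 F2=1 -> 0
  row 25 [11001]: F1=0 F2=1 (differ) -> 1
  row 26 [11010]: F1=1 F2=1 -> 0
  row 27 [11011]: F1=0 F2=1 (differ) -> 1
  row 28 [11100]: F1=1 F2=1 -> 0
  row 29 [11101]: F1=0 F2=1 (differ) -> 1
  row 30 [11110]: F1=0 F2=1 (differ) -> 1
  row 31 [11111]: F1=1 F2=1 -> 0
Full result column, 8 rows per line (p,q fixed per line; r,s,t runs 000..111 left to right):
  rows 0-7 [p,q=00]: 10011001  (ones: 4)
  rows 8-15 [p,q=01]: 01010101  (ones: 4)
  rows 16-23 [p,q=10]: 01010110  (ones: 4)
  rows 24-31 [p,q=11]: 01010110  (ones: 4)
Disagreements = 4+4+4+4 = 16

16


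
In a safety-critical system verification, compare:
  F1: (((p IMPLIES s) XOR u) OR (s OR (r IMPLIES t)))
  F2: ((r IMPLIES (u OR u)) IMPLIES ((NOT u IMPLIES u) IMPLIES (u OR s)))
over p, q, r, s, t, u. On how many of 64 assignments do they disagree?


F1 = (((p IMPLIES s) XOR u) OR (s OR (r IMPLIES t)))
F2 = ((r IMPLIES (u OR u)) IMPLIES ((NOT u IMPLIES u) IMPLIES (u OR s)))
Evaluate both on each of 64 rows (bits = p,q,r,s,t,u):
  row 0 [000000]: F1=1 F2=1 -> 0
  row 1 [000001]: F1=1 F2=1 -> 0
  row 2 [000010]: F1=1 F2=1 -> 0
  row 3 [000011]: F1=1 F2=1 -> 0
  row 4 [000100]: F1=1 F2=1 -> 0
  (every remaining row is evaluated the same way; all 64 results are listed next)
Full result column, 8 rows per line (p,q,r fixed per line; s,t,u runs 000..111 left to right):
  rows 0-7 [p,q,r=000]: 00000000  (ones: 0)
  rows 8-15 [p,q,r=001]: 01000000  (ones: 1)
  rows 16-23 [p,q,r=010]: 00000000  (ones: 0)
  rows 24-31 [p,q,r=011]: 01000000  (ones: 1)
  rows 32-39 [p,q,r=100]: 00000000  (ones: 0)
  rows 40-47 [p,q,r=101]: 10000000  (ones: 1)
  rows 48-55 [p,q,r=110]: 00000000  (ones: 0)
  rows 56-63 [p,q,r=111]: 10000000  (ones: 1)
Disagreements = 0+1+0+1+0+1+0+1 = 4

4


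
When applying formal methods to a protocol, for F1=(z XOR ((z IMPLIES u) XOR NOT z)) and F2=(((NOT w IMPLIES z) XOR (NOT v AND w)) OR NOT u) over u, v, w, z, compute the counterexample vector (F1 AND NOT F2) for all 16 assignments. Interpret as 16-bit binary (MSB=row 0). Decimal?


F1 = (z XOR ((z IMPLIES u) XOR NOT z))
F2 = (((NOT w IMPLIES z) XOR (NOT v AND w)) OR NOT u)
Counterexample to F1=>F2 is where F1=1 and F2=0.
Evaluate each row (bits = u,v,w,z, MSB first):
  row 0 [0000]: F1=0 F2=1 -> F1&~F2 -> 0
  row 1 [0001]: F1=1 F2=1 -> F1&~F2 -> 0
  row 2 [0010]: F1=0 F2=1 -> F1&~F2 -> 0
  row 3 [0011]: F1=1 F2=1 -> F1&~F2 -> 0
  row 4 [0100]: F1=0 F2=1 -> F1&~F2 -> 0
  row 5 [0101]: F1=1 F2=1 -> F1&~F2 -> 0
  row 6 [0110]: F1=0 F2=1 -> F1&~F2 -> 0
  row 7 [0111]: F1=1 F2=1 -> F1&~F2 -> 0
  row 8 [1000]: F1=0 F2=0 -> F1&~F2 -> 0
  row 9 [1001]: F1=0 F2=1 -> F1&~F2 -> 0
  row 10 [1010]: F1=0 F2=0 -> F1&~F2 -> 0
  row 11 [1011]: F1=0 F2=0 -> F1&~F2 -> 0
  row 12 [1100]: F1=0 F2=0 -> F1&~F2 -> 0
  row 13 [1101]: F1=0 F2=1 -> F1&~F2 -> 0
  row 14 [1110]: F1=0 F2=1 -> F1&~F2 -> 0
  row 15 [1111]: F1=0 F2=1 -> F1&~F2 -> 0
Full result column, 4 rows per line (u,v fixed per line; w,z runs 00..11 left to right):
  rows 0-3 [u,v=00]: 0000  = hex 0
  rows 4-7 [u,v=01]: 0000  = hex 0
  rows 8-11 [u,v=10]: 0000  = hex 0
  rows 12-15 [u,v=11]: 0000  = hex 0
Counterexample vector (row 0 .. row 15) = 0000000000000000
Output column grouped in 4s = 0000 0000 0000 0000 = 0x0000
Convert to decimal digit by digit (value = value*16 + digit):
  0 -> 0
  0*16 + 0 = 0
  0*16 + 0 = 0
  0*16 + 0 = 0
Decimal = 0

0


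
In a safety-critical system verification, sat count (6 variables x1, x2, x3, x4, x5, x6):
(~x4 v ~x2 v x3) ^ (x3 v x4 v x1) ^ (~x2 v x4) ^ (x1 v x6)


CNF with 4 clauses over 6 vars (64 assignments).
An assignment satisfies CNF iff every clause has >=1 true literal.
Check each row (bits = x1,x2,x3,x4,x5,x6; clause T/F shown):
  row 0 [000000]: clauses=TFTF -> 0
  row 1 [000001]: clauses=TFTT -> 0
  row 2 [000010]: clauses=TFTF -> 0
  row 3 [000011]: clauses=TFTT -> 0
  row 4 [000100]: clauses=TTTF -> 0
  (every remaining row is evaluated the same way; all 64 results are listed next)
Full result column, 8 rows per line (x1,x2,x3 fixed per line; x4,x5,x6 runs 000..111 left to right):
  rows 0-7 [x1,x2,x3=000]: 00000101  (ones: 2)
  rows 8-15 [x1,x2,x3=001]: 01010101  (ones: 4)
  rows 16-23 [x1,x2,x3=010]: 00000000  (ones: 0)
  rows 24-31 [x1,x2,x3=011]: 00000101  (ones: 2)
  rows 32-39 [x1,x2,x3=100]: 11111111  (ones: 8)
  rows 40-47 [x1,x2,x3=101]: 11111111  (ones: 8)
  rows 48-55 [x1,x2,x3=110]: 00000000  (ones: 0)
  rows 56-63 [x1,x2,x3=111]: 00001111  (ones: 4)
Satisfying assignments = 2+4+0+2+8+8+0+4 = 28

28


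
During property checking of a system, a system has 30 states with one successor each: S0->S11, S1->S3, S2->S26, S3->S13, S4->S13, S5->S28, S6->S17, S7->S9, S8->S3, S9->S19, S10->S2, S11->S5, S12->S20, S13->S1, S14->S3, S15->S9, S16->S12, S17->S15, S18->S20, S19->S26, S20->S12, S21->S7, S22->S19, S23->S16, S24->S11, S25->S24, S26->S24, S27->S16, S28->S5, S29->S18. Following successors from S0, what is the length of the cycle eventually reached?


Trace from S0 until a state repeats:
  S0 -> S11 -> S5 -> S28 -> S5
S5 first seen at step 2, revisited at step 4.
Cycle length = 4 - 2 = 2

2


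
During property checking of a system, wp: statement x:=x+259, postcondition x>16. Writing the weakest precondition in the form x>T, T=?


Formula: wp(x:=E, P) = P[E/x] (substitute E for x in postcondition)
Step 1: Postcondition: x>16
Step 2: Substitute x+259 for x: x+259>16
Step 3: Solve for x: x > 16-259 = -243

-243


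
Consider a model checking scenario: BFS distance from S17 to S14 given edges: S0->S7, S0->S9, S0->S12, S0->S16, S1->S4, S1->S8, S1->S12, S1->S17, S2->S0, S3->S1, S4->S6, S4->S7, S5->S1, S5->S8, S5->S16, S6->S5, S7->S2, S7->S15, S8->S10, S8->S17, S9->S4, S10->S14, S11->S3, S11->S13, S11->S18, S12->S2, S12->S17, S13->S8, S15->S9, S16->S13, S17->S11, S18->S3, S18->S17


BFS layer-by-layer from S17:
  dist 0: {S17}
  dist 1: {S11}
  dist 2: {S3, S13, S18}
  dist 3: {S1, S8}
  dist 4: {S4, S10, S12}
  dist 5: {S2, S6, S7, S14}
  -> S14 reached at distance 5
Shortest path length = 5

5


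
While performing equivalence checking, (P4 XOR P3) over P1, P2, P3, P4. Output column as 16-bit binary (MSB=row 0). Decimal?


Formula: (P4 XOR P3) over P1, P2, P3, P4 (16 rows)
Evaluate each row (bits = P1,P2,P3,P4, MSB first):
  row 0 [0000]: (0 XOR 0) -> 0
  row 1 [0001]: (1 XOR 0) -> 1
  row 2 [0010]: (0 XOR 1) -> 1
  row 3 [0011]: (1 XOR 1) -> 0
  row 4 [0100]: (0 XOR 0) -> 0
  row 5 [0101]: (1 XOR 0) -> 1
  row 6 [0110]: (0 XOR 1) -> 1
  row 7 [0111]: (1 XOR 1) -> 0
  row 8 [1000]: (0 XOR 0) -> 0
  row 9 [1001]: (1 XOR 0) -> 1
  row 10 [1010]: (0 XOR 1) -> 1
  row 11 [1011]: (1 XOR 1) -> 0
  row 12 [1100]: (0 XOR 0) -> 0
  row 13 [1101]: (1 XOR 0) -> 1
  row 14 [1110]: (0 XOR 1) -> 1
  row 15 [1111]: (1 XOR 1) -> 0
Full result column, 4 rows per line (P1,P2 fixed per line; P3,P4 runs 00..11 left to right):
  rows 0-3 [P1,P2=00]: 0110  = hex 6
  rows 4-7 [P1,P2=01]: 0110  = hex 6
  rows 8-11 [P1,P2=10]: 0110  = hex 6
  rows 12-15 [P1,P2=11]: 0110  = hex 6
Output column (row 0 .. row 15) = 0110011001100110
Output column grouped in 4s = 0110 0110 0110 0110 = 0x6666
Convert to decimal digit by digit (value = value*16 + digit):
  6 -> 6
  6*16 + 6 = 102
  102*16 + 6 = 1638
  1638*16 + 6 = 26214
Decimal = 26214

26214


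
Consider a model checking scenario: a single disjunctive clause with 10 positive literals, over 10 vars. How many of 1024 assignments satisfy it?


Step 1: Total=2^10=1024
Step 2: Unsat when all 10 false: 2^0=1
Step 3: Sat=1024-1=1023

1023


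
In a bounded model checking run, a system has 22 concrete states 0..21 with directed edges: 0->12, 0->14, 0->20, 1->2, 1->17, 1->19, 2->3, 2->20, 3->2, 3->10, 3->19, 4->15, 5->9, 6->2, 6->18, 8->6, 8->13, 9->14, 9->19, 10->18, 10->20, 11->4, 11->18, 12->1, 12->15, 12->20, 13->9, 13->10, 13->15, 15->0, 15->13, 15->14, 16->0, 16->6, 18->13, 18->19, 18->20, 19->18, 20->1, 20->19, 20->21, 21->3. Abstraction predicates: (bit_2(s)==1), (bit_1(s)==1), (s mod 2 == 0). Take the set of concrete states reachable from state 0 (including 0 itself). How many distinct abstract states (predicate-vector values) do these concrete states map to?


BFS from 0:
Concrete reachable: {0, 1, 2, 3, 9, 10, 12, 13, 14, 15, 17, 18, 19, 20, 21}
Abstract via predicates (bit_2(s)==1), (bit_1(s)==1), (s mod 2 == 0):
  (0,0,0) <- {1, 9, 17}
  (0,0,1) <- {0}
  (0,1,0) <- {3, 19}
  (0,1,1) <- {2, 10, 18}
  (1,0,0) <- {13, 21}
  (1,0,1) <- {12, 20}
  (1,1,0) <- {15}
  (1,1,1) <- {14}
Distinct abstract states = 8

8


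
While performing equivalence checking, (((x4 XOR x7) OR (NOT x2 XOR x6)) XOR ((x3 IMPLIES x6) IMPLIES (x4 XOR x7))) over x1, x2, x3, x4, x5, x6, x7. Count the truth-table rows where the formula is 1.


Formula: (((x4 XOR x7) OR (NOT x2 XOR x6)) XOR ((x3 IMPLIES x6) IMPLIES (x4 XOR x7))) over 7 vars (128 rows)
Evaluate each row (x1, x2, x3, x4, x5, x6, x7 as bits, MSB first):
  row 0 [0000000]: (((0 XOR 0) OR (NOT 0 XOR 0)) XOR ((0 IMPLIES 0) IMPLIES (0 XOR 0))) -> 1
  row 1 [0000001]: (((0 XOR 1) OR (NOT 0 XOR 0)) XOR ((0 IMPLIES 0) IMPLIES (0 XOR 1))) -> 0
  row 2 [0000010]: (((0 XOR 0) OR (NOT 0 XOR 1)) XOR ((0 IMPLIES 1) IMPLIES (0 XOR 0))) -> 0
  row 3 [0000011]: (((0 XOR 1) OR (NOT 0 XOR 1)) XOR ((0 IMPLIES 1) IMPLIES (0 XOR 1))) -> 0
  row 4 [0000100]: (((0 XOR 0) OR (NOT 0 XOR 0)) XOR ((0 IMPLIES 0) IMPLIES (0 XOR 0))) -> 1
  (every remaining row is evaluated the same way; all 128 results are listed next)
Full result column, 8 rows per line (x1,x2,x3,x4 fixed per line; x5,x6,x7 runs 000..111 left to right):
  rows 0-7 [x1,x2,x3,x4=0000]: 10001000  (ones: 2)
  rows 8-15 [x1,x2,x3,x4=0001]: 01000100  (ones: 2)
  rows 16-23 [x1,x2,x3,x4=0010]: 00000000  (ones: 0)
  rows 24-31 [x1,x2,x3,x4=0011]: 00000000  (ones: 0)
  rows 32-39 [x1,x2,x3,x4=0100]: 00100010  (ones: 2)
  rows 40-47 [x1,x2,x3,x4=0101]: 00010001  (ones: 2)
  rows 48-55 [x1,x2,x3,x4=0110]: 10101010  (ones: 4)
  rows 56-63 [x1,x2,x3,x4=0111]: 01010101  (ones: 4)
  rows 64-71 [x1,x2,x3,x4=1000]: 10001000  (ones: 2)
  rows 72-79 [x1,x2,x3,x4=1001]: 01000100  (ones: 2)
  rows 80-87 [x1,x2,x3,x4=1010]: 00000000  (ones: 0)
  rows 88-95 [x1,x2,x3,x4=1011]: 00000000  (ones: 0)
  rows 96-103 [x1,x2,x3,x4=1100]: 00100010  (ones: 2)
  rows 104-111 [x1,x2,x3,x4=1101]: 00010001  (ones: 2)
  rows 112-119 [x1,x2,x3,x4=1110]: 10101010  (ones: 4)
  rows 120-127 [x1,x2,x3,x4=1111]: 01010101  (ones: 4)
Count of 1-rows = 2+2+0+0+2+2+4+4+2+2+0+0+2+2+4+4 = 32

32


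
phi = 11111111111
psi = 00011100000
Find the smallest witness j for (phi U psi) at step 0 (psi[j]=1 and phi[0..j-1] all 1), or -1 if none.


(phi U psi) at 0: need smallest j with psi[j]=1 and phi[i]=1 for all i in [0,j).
Scan from step 0:
  step 0: phi=1, psi=0 -> continue
  step 1: phi=1, psi=0 -> continue
  step 2: phi=1, psi=0 -> continue
  step 3: psi=1 and phi held for [0,3) -> witness found
Witness step = 3

3


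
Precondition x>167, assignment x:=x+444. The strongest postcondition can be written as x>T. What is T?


Formula: sp(P, x:=E) = exists old_x. (x = E[old_x/x]) AND P[old_x/x] (old_x is the value of x before the assignment; eliminate old_x by solving x = E[old_x/x] for old_x)
Step 1: Precondition P: x>167, i.e. old_x > 167
Step 2: Assignment gives x = old_x + 444, so old_x = x - 444
Step 3: Substitute into P: x - 444 > 167
Step 4: Simplify: x > 167+444 = 611

611


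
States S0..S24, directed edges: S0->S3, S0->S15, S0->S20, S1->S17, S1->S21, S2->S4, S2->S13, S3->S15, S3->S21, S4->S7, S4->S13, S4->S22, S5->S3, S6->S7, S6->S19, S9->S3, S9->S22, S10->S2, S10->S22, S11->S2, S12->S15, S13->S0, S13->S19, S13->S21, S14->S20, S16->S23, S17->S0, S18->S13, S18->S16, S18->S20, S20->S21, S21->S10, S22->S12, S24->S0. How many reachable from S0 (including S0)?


BFS from S0:
  layer 0: {S0}
  layer 1: {S3, S15, S20}
  layer 2: {S21}
  layer 3: {S10}
  layer 4: {S2, S22}
  layer 5: {S4, S12, S13}
  layer 6: {S7, S19}
Reachable set: {S0, S2, S3, S4, S7, S10, S12, S13, S15, S19, S20, S21, S22}
Count = 13

13


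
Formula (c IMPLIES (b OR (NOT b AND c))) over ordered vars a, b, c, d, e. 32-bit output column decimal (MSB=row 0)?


Formula: (c IMPLIES (b OR (NOT b AND c))) over a, b, c, d, e (32 rows)
Evaluate each row (bits = a,b,c,d,e, MSB first):
  row 0 [00000]: (0 IMPLIES (0 OR (NOT 0 AND 0))) -> 1
  row 1 [00001]: (0 IMPLIES (0 OR (NOT 0 AND 0))) -> 1
  row 2 [00010]: (0 IMPLIES (0 OR (NOT 0 AND 0))) -> 1
  row 3 [00011]: (0 IMPLIES (0 OR (NOT 0 AND 0))) -> 1
  row 4 [00100]: (1 IMPLIES (0 OR (NOT 0 AND 1))) -> 1
  row 5 [00101]: (1 IMPLIES (0 OR (NOT 0 AND 1))) -> 1
  row 6 [00110]: (1 IMPLIES (0 OR (NOT 0 AND 1))) -> 1
  row 7 [00111]: (1 IMPLIES (0 OR (NOT 0 AND 1))) -> 1
  row 8 [01000]: (0 IMPLIES (1 OR (NOT 1 AND 0))) -> 1
  row 9 [01001]: (0 IMPLIES (1 OR (NOT 1 AND 0))) -> 1
  row 10 [01010]: (0 IMPLIES (1 OR (NOT 1 AND 0))) -> 1
  row 11 [01011]: (0 IMPLIES (1 OR (NOT 1 AND 0))) -> 1
  row 12 [01100]: (1 IMPLIES (1 OR (NOT 1 AND 1))) -> 1
  row 13 [01101]: (1 IMPLIES (1 OR (NOT 1 AND 1))) -> 1
  row 14 [01110]: (1 IMPLIES (1 OR (NOT 1 AND 1))) -> 1
  row 15 [01111]: (1 IMPLIES (1 OR (NOT 1 AND 1))) -> 1
  row 16 [10000]: (0 IMPLIES (0 OR (NOT 0 AND 0))) -> 1
  row 17 [10001]: (0 IMPLIES (0 OR (NOT 0 AND 0))) -> 1
  row 18 [10010]: (0 IMPLIES (0 OR (NOT 0 AND 0))) -> 1
  row 19 [10011]: (0 IMPLIES (0 OR (NOT 0 AND 0))) -> 1
  row 20 [10100]: (1 IMPLIES (0 OR (NOT 0 AND 1))) -> 1
  row 21 [10101]: (1 IMPLIES (0 OR (NOT 0 AND 1))) -> 1
  row 22 [10110]: (1 IMPLIES (0 OR (NOT 0 AND 1))) -> 1
  row 23 [10111]: (1 IMPLIES (0 OR (NOT 0 AND 1))) -> 1
  row 24 [11000]: (0 IMPLIES (1 OR (NOT 1 AND 0))) -> 1
  row 25 [11001]: (0 IMPLIES (1 OR (NOT 1 AND 0))) -> 1
  row 26 [11010]: (0 IMPLIES (1 OR (NOT 1 AND 0))) -> 1
  row 27 [11011]: (0 IMPLIES (1 OR (NOT 1 AND 0))) -> 1
  row 28 [11100]: (1 IMPLIES (1 OR (NOT 1 AND 1))) -> 1
  row 29 [11101]: (1 IMPLIES (1 OR (NOT 1 AND 1))) -> 1
  row 30 [11110]: (1 IMPLIES (1 OR (NOT 1 AND 1))) -> 1
  row 31 [11111]: (1 IMPLIES (1 OR (NOT 1 AND 1))) -> 1
Full result column, 4 rows per line (a,b,c fixed per line; d,e runs 00..11 left to right):
  rows 0-3 [a,b,c=000]: 1111  = hex F
  rows 4-7 [a,b,c=001]: 1111  = hex F
  rows 8-11 [a,b,c=010]: 1111  = hex F
  rows 12-15 [a,b,c=011]: 1111  = hex F
  rows 16-19 [a,b,c=100]: 1111  = hex F
  rows 20-23 [a,b,c=101]: 1111  = hex F
  rows 24-27 [a,b,c=110]: 1111  = hex F
  rows 28-31 [a,b,c=111]: 1111  = hex F
Output column (row 0 .. row 31) = 11111111111111111111111111111111
Output column grouped in 4s = 1111 1111 1111 1111 1111 1111 1111 1111 = 0xFFFFFFFF
Convert to decimal digit by digit (value = value*16 + digit):
  F -> 15
  15*16 + 15 (F) = 255
  255*16 + 15 (F) = 4095
  4095*16 + 15 (F) = 65535
  65535*16 + 15 (F) = 1048575
  1048575*16 + 15 (F) = 16777215
  16777215*16 + 15 (F) = 268435455
  268435455*16 + 15 (F) = 4294967295
Decimal = 4294967295

4294967295


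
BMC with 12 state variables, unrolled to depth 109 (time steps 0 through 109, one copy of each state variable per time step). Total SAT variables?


BMC unrolls to depth k, creating one copy of each state var for steps 0..k.
Step count = 109 + 1 = 110 (steps 0 through 109)
Vars per step = 12
Total = 12 * 110 = 1320

1320


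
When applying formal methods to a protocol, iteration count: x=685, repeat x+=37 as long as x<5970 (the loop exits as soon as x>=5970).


Step 1: x goes from 685 toward 5970 by 37; the body runs while x<5970, so iterations = ceil((bound-start)/step)
Step 2: Distance=5285
Step 3: ceil(5285/37)=143

143


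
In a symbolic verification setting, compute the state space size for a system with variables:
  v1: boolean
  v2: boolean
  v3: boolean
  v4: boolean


State space = product of domain sizes of all variables.
Domain sizes:
  v1 (boolean): 2
  v2 (boolean): 2
  v3 (boolean): 2
  v4 (boolean): 2
Product = 2 * 2 * 2 * 2 = 16

16


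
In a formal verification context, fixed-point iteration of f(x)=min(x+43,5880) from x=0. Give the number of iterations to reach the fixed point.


Step 1: x=0, cap=5880, increment=43
Step 2: x grows by 43 each step until capped at 5880; fixed point is x=5880
Step 3: iterations = ceil(5880/43) = 137

137


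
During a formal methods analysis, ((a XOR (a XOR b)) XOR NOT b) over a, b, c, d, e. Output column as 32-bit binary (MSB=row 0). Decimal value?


Formula: ((a XOR (a XOR b)) XOR NOT b) over a, b, c, d, e (32 rows)
Evaluate each row (bits = a,b,c,d,e, MSB first):
  row 0 [00000]: ((0 XOR (0 XOR 0)) XOR NOT 0) -> 1
  row 1 [00001]: ((0 XOR (0 XOR 0)) XOR NOT 0) -> 1
  row 2 [00010]: ((0 XOR (0 XOR 0)) XOR NOT 0) -> 1
  row 3 [00011]: ((0 XOR (0 XOR 0)) XOR NOT 0) -> 1
  row 4 [00100]: ((0 XOR (0 XOR 0)) XOR NOT 0) -> 1
  row 5 [00101]: ((0 XOR (0 XOR 0)) XOR NOT 0) -> 1
  row 6 [00110]: ((0 XOR (0 XOR 0)) XOR NOT 0) -> 1
  row 7 [00111]: ((0 XOR (0 XOR 0)) XOR NOT 0) -> 1
  row 8 [01000]: ((0 XOR (0 XOR 1)) XOR NOT 1) -> 1
  row 9 [01001]: ((0 XOR (0 XOR 1)) XOR NOT 1) -> 1
  row 10 [01010]: ((0 XOR (0 XOR 1)) XOR NOT 1) -> 1
  row 11 [01011]: ((0 XOR (0 XOR 1)) XOR NOT 1) -> 1
  row 12 [01100]: ((0 XOR (0 XOR 1)) XOR NOT 1) -> 1
  row 13 [01101]: ((0 XOR (0 XOR 1)) XOR NOT 1) -> 1
  row 14 [01110]: ((0 XOR (0 XOR 1)) XOR NOT 1) -> 1
  row 15 [01111]: ((0 XOR (0 XOR 1)) XOR NOT 1) -> 1
  row 16 [10000]: ((1 XOR (1 XOR 0)) XOR NOT 0) -> 1
  row 17 [10001]: ((1 XOR (1 XOR 0)) XOR NOT 0) -> 1
  row 18 [10010]: ((1 XOR (1 XOR 0)) XOR NOT 0) -> 1
  row 19 [10011]: ((1 XOR (1 XOR 0)) XOR NOT 0) -> 1
  row 20 [10100]: ((1 XOR (1 XOR 0)) XOR NOT 0) -> 1
  row 21 [10101]: ((1 XOR (1 XOR 0)) XOR NOT 0) -> 1
  row 22 [10110]: ((1 XOR (1 XOR 0)) XOR NOT 0) -> 1
  row 23 [10111]: ((1 XOR (1 XOR 0)) XOR NOT 0) -> 1
  row 24 [11000]: ((1 XOR (1 XOR 1)) XOR NOT 1) -> 1
  row 25 [11001]: ((1 XOR (1 XOR 1)) XOR NOT 1) -> 1
  row 26 [11010]: ((1 XOR (1 XOR 1)) XOR NOT 1) -> 1
  row 27 [11011]: ((1 XOR (1 XOR 1)) XOR NOT 1) -> 1
  row 28 [11100]: ((1 XOR (1 XOR 1)) XOR NOT 1) -> 1
  row 29 [11101]: ((1 XOR (1 XOR 1)) XOR NOT 1) -> 1
  row 30 [11110]: ((1 XOR (1 XOR 1)) XOR NOT 1) -> 1
  row 31 [11111]: ((1 XOR (1 XOR 1)) XOR NOT 1) -> 1
Full result column, 4 rows per line (a,b,c fixed per line; d,e runs 00..11 left to right):
  rows 0-3 [a,b,c=000]: 1111  = hex F
  rows 4-7 [a,b,c=001]: 1111  = hex F
  rows 8-11 [a,b,c=010]: 1111  = hex F
  rows 12-15 [a,b,c=011]: 1111  = hex F
  rows 16-19 [a,b,c=100]: 1111  = hex F
  rows 20-23 [a,b,c=101]: 1111  = hex F
  rows 24-27 [a,b,c=110]: 1111  = hex F
  rows 28-31 [a,b,c=111]: 1111  = hex F
Output column (row 0 .. row 31) = 11111111111111111111111111111111
Output column grouped in 4s = 1111 1111 1111 1111 1111 1111 1111 1111 = 0xFFFFFFFF
Convert to decimal digit by digit (value = value*16 + digit):
  F -> 15
  15*16 + 15 (F) = 255
  255*16 + 15 (F) = 4095
  4095*16 + 15 (F) = 65535
  65535*16 + 15 (F) = 1048575
  1048575*16 + 15 (F) = 16777215
  16777215*16 + 15 (F) = 268435455
  268435455*16 + 15 (F) = 4294967295
Decimal = 4294967295

4294967295


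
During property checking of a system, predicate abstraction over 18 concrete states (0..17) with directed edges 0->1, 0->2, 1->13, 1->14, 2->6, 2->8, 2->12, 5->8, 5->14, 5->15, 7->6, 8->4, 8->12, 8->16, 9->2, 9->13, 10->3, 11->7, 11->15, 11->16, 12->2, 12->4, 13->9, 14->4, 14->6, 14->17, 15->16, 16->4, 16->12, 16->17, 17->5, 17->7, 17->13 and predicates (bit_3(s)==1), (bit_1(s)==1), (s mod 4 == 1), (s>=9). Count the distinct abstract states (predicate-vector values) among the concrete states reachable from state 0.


BFS from 0:
Concrete reachable: {0, 1, 2, 4, 5, 6, 7, 8, 9, 12, 13, 14, 15, 16, 17}
Abstract via predicates (bit_3(s)==1), (bit_1(s)==1), (s mod 4 == 1), (s>=9):
  (0,0,0,0) <- {0, 4}
  (0,0,0,1) <- {16}
  (0,0,1,0) <- {1, 5}
  (0,0,1,1) <- {17}
  (0,1,0,0) <- {2, 6, 7}
  (1,0,0,0) <- {8}
  (1,0,0,1) <- {12}
  (1,0,1,1) <- {9, 13}
  (1,1,0,1) <- {14, 15}
Distinct abstract states = 9

9


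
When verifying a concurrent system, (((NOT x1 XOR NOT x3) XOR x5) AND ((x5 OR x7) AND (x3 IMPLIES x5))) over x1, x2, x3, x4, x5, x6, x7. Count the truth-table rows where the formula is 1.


Formula: (((NOT x1 XOR NOT x3) XOR x5) AND ((x5 OR x7) AND (x3 IMPLIES x5))) over 7 vars (128 rows)
Evaluate each row (x1, x2, x3, x4, x5, x6, x7 as bits, MSB first):
  row 0 [0000000]: (((NOT 0 XOR NOT 0) XOR 0) AND ((0 OR 0) AND (0 IMPLIES 0))) -> 0
  row 1 [0000001]: (((NOT 0 XOR NOT 0) XOR 0) AND ((0 OR 1) AND (0 IMPLIES 0))) -> 0
  row 2 [0000010]: (((NOT 0 XOR NOT 0) XOR 0) AND ((0 OR 0) AND (0 IMPLIES 0))) -> 0
  row 3 [0000011]: (((NOT 0 XOR NOT 0) XOR 0) AND ((0 OR 1) AND (0 IMPLIES 0))) -> 0
  row 4 [0000100]: (((NOT 0 XOR NOT 0) XOR 1) AND ((1 OR 0) AND (0 IMPLIES 1))) -> 1
  (every remaining row is evaluated the same way; all 128 results are listed next)
Full result column, 8 rows per line (x1,x2,x3,x4 fixed per line; x5,x6,x7 runs 000..111 left to right):
  rows 0-7 [x1,x2,x3,x4=0000]: 00001111  (ones: 4)
  rows 8-15 [x1,x2,x3,x4=0001]: 00001111  (ones: 4)
  rows 16-23 [x1,x2,x3,x4=0010]: 00000000  (ones: 0)
  rows 24-31 [x1,x2,x3,x4=0011]: 00000000  (ones: 0)
  rows 32-39 [x1,x2,x3,x4=0100]: 00001111  (ones: 4)
  rows 40-47 [x1,x2,x3,x4=0101]: 00001111  (ones: 4)
  rows 48-55 [x1,x2,x3,x4=0110]: 00000000  (ones: 0)
  rows 56-63 [x1,x2,x3,x4=0111]: 00000000  (ones: 0)
  rows 64-71 [x1,x2,x3,x4=1000]: 01010000  (ones: 2)
  rows 72-79 [x1,x2,x3,x4=1001]: 01010000  (ones: 2)
  rows 80-87 [x1,x2,x3,x4=1010]: 00001111  (ones: 4)
  rows 88-95 [x1,x2,x3,x4=1011]: 00001111  (ones: 4)
  rows 96-103 [x1,x2,x3,x4=1100]: 01010000  (ones: 2)
  rows 104-111 [x1,x2,x3,x4=1101]: 01010000  (ones: 2)
  rows 112-119 [x1,x2,x3,x4=1110]: 00001111  (ones: 4)
  rows 120-127 [x1,x2,x3,x4=1111]: 00001111  (ones: 4)
Count of 1-rows = 4+4+0+0+4+4+0+0+2+2+4+4+2+2+4+4 = 40

40


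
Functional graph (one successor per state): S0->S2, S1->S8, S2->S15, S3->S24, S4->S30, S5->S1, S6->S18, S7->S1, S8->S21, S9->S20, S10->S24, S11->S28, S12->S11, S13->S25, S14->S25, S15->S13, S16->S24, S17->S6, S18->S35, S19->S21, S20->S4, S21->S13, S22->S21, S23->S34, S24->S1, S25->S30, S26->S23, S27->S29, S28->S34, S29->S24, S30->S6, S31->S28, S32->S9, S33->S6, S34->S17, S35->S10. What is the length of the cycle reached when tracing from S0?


Trace from S0 until a state repeats:
  S0 -> S2 -> S15 -> S13 -> S25 -> S30 -> S6 -> S18 -> S35 -> S10 -> S24 -> S1 -> S8 -> S21 -> S13
S13 first seen at step 3, revisited at step 14.
Cycle length = 14 - 3 = 11

11


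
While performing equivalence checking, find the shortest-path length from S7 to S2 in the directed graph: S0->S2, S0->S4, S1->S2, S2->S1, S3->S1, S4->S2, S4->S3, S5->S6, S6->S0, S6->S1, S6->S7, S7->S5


BFS layer-by-layer from S7:
  dist 0: {S7}
  dist 1: {S5}
  dist 2: {S6}
  dist 3: {S0, S1}
  dist 4: {S2, S4}
  -> S2 reached at distance 4
Shortest path length = 4

4


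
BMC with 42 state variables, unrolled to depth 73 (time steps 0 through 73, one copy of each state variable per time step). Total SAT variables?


BMC unrolls to depth k, creating one copy of each state var for steps 0..k.
Step count = 73 + 1 = 74 (steps 0 through 73)
Vars per step = 42
Total = 42 * 74 = 3108

3108


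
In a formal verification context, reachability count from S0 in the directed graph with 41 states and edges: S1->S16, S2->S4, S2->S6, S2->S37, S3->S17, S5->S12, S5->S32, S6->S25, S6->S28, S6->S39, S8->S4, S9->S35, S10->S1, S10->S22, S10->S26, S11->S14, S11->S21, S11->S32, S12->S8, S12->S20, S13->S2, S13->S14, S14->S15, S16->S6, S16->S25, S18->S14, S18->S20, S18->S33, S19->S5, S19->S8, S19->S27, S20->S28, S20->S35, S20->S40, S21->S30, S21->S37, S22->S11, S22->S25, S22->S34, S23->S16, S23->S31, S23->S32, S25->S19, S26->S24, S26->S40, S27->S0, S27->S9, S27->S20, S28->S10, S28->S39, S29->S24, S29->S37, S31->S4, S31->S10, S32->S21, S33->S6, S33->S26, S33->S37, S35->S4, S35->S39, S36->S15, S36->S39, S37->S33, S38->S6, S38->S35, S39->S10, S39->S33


BFS from S0:
  layer 0: {S0}
Reachable set: {S0}
Count = 1

1


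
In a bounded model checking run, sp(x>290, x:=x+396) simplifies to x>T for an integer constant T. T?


Formula: sp(P, x:=E) = exists old_x. (x = E[old_x/x]) AND P[old_x/x] (old_x is the value of x before the assignment; eliminate old_x by solving x = E[old_x/x] for old_x)
Step 1: Precondition P: x>290, i.e. old_x > 290
Step 2: Assignment gives x = old_x + 396, so old_x = x - 396
Step 3: Substitute into P: x - 396 > 290
Step 4: Simplify: x > 290+396 = 686

686
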